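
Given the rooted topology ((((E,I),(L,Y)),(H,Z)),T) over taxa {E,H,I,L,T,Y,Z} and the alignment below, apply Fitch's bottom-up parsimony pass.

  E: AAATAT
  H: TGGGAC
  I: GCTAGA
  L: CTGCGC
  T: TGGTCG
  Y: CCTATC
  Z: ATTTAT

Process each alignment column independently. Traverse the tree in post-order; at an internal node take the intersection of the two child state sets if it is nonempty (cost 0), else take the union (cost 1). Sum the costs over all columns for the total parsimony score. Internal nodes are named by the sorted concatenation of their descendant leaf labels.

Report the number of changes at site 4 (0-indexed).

4

site 0, node EI: E={A} ∪ I={G} → {A,G} (+1)
site 0, node LY: L={C} ∩ Y={C} → {C} (+0)
site 0, node EILY: EI={A,G} ∪ LY={C} → {A,C,G} (+1)
site 0, node HZ: H={T} ∪ Z={A} → {A,T} (+1)
site 0, node EHILYZ: EILY={A,C,G} ∩ HZ={A,T} → {A} (+0)
site 0, node EHILTYZ: EHILYZ={A} ∪ T={T} → {A,T} (+1)
site 1, node EI: E={A} ∪ I={C} → {A,C} (+1)
site 1, node LY: L={T} ∪ Y={C} → {C,T} (+1)
site 1, node EILY: EI={A,C} ∩ LY={C,T} → {C} (+0)
site 1, node HZ: H={G} ∪ Z={T} → {G,T} (+1)
site 1, node EHILYZ: EILY={C} ∪ HZ={G,T} → {C,G,T} (+1)
site 1, node EHILTYZ: EHILYZ={C,G,T} ∩ T={G} → {G} (+0)
site 2, node EI: E={A} ∪ I={T} → {A,T} (+1)
site 2, node LY: L={G} ∪ Y={T} → {G,T} (+1)
site 2, node EILY: EI={A,T} ∩ LY={G,T} → {T} (+0)
site 2, node HZ: H={G} ∪ Z={T} → {G,T} (+1)
site 2, node EHILYZ: EILY={T} ∩ HZ={G,T} → {T} (+0)
site 2, node EHILTYZ: EHILYZ={T} ∪ T={G} → {G,T} (+1)
site 3, node EI: E={T} ∪ I={A} → {A,T} (+1)
site 3, node LY: L={C} ∪ Y={A} → {A,C} (+1)
site 3, node EILY: EI={A,T} ∩ LY={A,C} → {A} (+0)
site 3, node HZ: H={G} ∪ Z={T} → {G,T} (+1)
site 3, node EHILYZ: EILY={A} ∪ HZ={G,T} → {A,G,T} (+1)
site 3, node EHILTYZ: EHILYZ={A,G,T} ∩ T={T} → {T} (+0)
site 4, node EI: E={A} ∪ I={G} → {A,G} (+1)
site 4, node LY: L={G} ∪ Y={T} → {G,T} (+1)
site 4, node EILY: EI={A,G} ∩ LY={G,T} → {G} (+0)
site 4, node HZ: H={A} ∩ Z={A} → {A} (+0)
site 4, node EHILYZ: EILY={G} ∪ HZ={A} → {A,G} (+1)
site 4, node EHILTYZ: EHILYZ={A,G} ∪ T={C} → {A,C,G} (+1)
site 5, node EI: E={T} ∪ I={A} → {A,T} (+1)
site 5, node LY: L={C} ∩ Y={C} → {C} (+0)
site 5, node EILY: EI={A,T} ∪ LY={C} → {A,C,T} (+1)
site 5, node HZ: H={C} ∪ Z={T} → {C,T} (+1)
site 5, node EHILYZ: EILY={A,C,T} ∩ HZ={C,T} → {C,T} (+0)
site 5, node EHILTYZ: EHILYZ={C,T} ∪ T={G} → {C,G,T} (+1)
per-site changes: [4, 4, 4, 4, 4, 4]; total = 24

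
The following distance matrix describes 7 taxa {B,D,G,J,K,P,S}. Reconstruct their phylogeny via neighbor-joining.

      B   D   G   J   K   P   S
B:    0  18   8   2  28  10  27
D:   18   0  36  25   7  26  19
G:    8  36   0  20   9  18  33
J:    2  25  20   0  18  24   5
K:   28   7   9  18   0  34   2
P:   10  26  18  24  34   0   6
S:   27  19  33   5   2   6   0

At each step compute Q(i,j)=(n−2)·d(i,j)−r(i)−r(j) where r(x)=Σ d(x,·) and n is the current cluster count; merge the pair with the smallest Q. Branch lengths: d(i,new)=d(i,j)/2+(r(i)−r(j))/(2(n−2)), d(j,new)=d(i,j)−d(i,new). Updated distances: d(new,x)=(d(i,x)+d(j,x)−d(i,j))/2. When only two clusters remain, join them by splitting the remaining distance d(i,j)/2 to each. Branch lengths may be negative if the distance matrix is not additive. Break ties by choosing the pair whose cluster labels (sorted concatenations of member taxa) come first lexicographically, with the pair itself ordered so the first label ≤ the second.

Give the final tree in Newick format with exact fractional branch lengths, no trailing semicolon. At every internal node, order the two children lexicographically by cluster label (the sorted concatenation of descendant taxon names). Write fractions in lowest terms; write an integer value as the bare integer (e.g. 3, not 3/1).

(((B:-19/32,G:275/32):59/32,(((D:34/5,K:1/5):5,S:2):11/2,J:5/2):199/32):261/64,P:261/64)

1. join D+K (d=7, Q=-194) ⇒ DK; edges |D|=34/5, |K|=1/5
  updated: d(B,DK)=39/2, d(DK,G)=19, d(DK,J)=18, d(DK,P)=53/2, d(DK,S)=7
2. join DK+S (d=7, Q=-140) ⇒ DKS; edges |DK|=5, |S|=2
  updated: d(B,DKS)=79/4, d(DKS,G)=45/2, d(DKS,J)=8, d(DKS,P)=51/4
3. join DKS+J (d=8, Q=-93) ⇒ DJKS; edges |DKS|=11/2, |J|=5/2
  updated: d(B,DJKS)=55/8, d(DJKS,G)=69/4, d(DJKS,P)=115/8
4. join B+G (d=8, Q=-417/8) ⇒ BG; edges |B|=-19/32, |G|=275/32
  updated: d(BG,DJKS)=129/16, d(BG,P)=10
5. join BG+DJKS (d=129/16, Q=-519/16) ⇒ BDGJKS; edges |BG|=59/32, |DJKS|=199/32
  updated: d(BDGJKS,P)=261/32
6. join BDGJKS+P (d=261/32) ⇒ BDGJKPS; edges |BDGJKS|=261/64, |P|=261/64
final tree: (((B:-19/32,G:275/32):59/32,(((D:34/5,K:1/5):5,S:2):11/2,J:5/2):199/32):261/64,P:261/64)
total length: 1479/32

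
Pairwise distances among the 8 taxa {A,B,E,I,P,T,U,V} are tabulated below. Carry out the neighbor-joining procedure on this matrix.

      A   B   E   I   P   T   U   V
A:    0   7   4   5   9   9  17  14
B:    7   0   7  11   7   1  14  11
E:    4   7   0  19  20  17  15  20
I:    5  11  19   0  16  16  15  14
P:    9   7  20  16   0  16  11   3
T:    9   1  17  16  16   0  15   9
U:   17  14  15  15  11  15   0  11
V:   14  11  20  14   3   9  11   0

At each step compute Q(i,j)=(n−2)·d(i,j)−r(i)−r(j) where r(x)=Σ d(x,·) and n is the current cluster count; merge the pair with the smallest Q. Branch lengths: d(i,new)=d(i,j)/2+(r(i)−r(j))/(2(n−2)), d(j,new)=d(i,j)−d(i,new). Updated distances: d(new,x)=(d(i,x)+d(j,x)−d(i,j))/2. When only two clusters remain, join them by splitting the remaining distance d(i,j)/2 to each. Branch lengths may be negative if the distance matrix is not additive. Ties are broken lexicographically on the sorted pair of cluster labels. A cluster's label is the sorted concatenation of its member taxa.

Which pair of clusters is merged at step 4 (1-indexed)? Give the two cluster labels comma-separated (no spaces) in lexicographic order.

PV,U

iteration 1: select P,V (d=3, Q=-146); attach at lengths (3/2, 3/2); label the merged cluster PV
  updated: d(A,PV)=10, d(B,PV)=15/2, d(E,PV)=37/2, d(I,PV)=27/2, d(PV,T)=11, d(PV,U)=19/2
iteration 2: select A,E (d=4, Q=-225/2); attach at lengths (-17/20, 97/20); label the merged cluster AE
  updated: d(AE,B)=5, d(AE,I)=10, d(AE,PV)=49/4, d(AE,T)=11, d(AE,U)=14
iteration 3: select B,T (d=1, Q=-177/2); attach at lengths (-23/16, 39/16); label the merged cluster BT
  updated: d(AE,BT)=15/2, d(BT,I)=13, d(BT,PV)=35/4, d(BT,U)=14
iteration 4: select PV,U (d=19/2, Q=-68); attach at lengths (10/3, 37/6); label the merged cluster PUV
  updated: d(AE,PUV)=67/8, d(BT,PUV)=53/8, d(I,PUV)=19/2
iteration 5: select AE,I (d=10, Q=-307/8); attach at lengths (107/32, 213/32); label the merged cluster AEI
  updated: d(AEI,BT)=21/4, d(AEI,PUV)=63/16
iteration 6: select AEI,BT (d=21/4, Q=-253/16); attach at lengths (41/32, 127/32); label the merged cluster ABEIT
  updated: d(ABEIT,PUV)=85/32
iteration 7: select ABEIT,PUV (d=85/32); attach at lengths (85/64, 85/64); label the merged cluster ABEIPTUV
final tree: ((((A:-17/20,E:97/20):107/32,I:213/32):41/32,(B:-23/16,T:39/16):127/32):85/64,((P:3/2,V:3/2):10/3,U:37/6):85/64)
total length: 1133/32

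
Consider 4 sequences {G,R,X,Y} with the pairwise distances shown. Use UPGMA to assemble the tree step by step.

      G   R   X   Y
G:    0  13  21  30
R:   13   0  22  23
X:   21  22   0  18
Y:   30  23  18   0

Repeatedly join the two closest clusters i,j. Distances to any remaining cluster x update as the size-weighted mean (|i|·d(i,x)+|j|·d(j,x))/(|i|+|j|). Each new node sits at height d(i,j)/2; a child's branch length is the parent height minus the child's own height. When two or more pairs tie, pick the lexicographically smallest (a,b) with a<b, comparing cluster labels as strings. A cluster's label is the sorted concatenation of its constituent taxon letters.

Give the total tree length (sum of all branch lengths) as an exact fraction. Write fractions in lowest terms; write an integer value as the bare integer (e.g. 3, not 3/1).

1. join G+R (d=13) ⇒ GR; edges |G|=13/2, |R|=13/2
  updated: d(GR,X)=43/2, d(GR,Y)=53/2
2. join X+Y (d=18) ⇒ XY; edges |X|=9, |Y|=9
  updated: d(GR,XY)=24
3. join GR+XY (d=24) ⇒ GRXY; edges |GR|=11/2, |XY|=3
final tree: ((G:13/2,R:13/2):11/2,(X:9,Y:9):3)
total length: 79/2

79/2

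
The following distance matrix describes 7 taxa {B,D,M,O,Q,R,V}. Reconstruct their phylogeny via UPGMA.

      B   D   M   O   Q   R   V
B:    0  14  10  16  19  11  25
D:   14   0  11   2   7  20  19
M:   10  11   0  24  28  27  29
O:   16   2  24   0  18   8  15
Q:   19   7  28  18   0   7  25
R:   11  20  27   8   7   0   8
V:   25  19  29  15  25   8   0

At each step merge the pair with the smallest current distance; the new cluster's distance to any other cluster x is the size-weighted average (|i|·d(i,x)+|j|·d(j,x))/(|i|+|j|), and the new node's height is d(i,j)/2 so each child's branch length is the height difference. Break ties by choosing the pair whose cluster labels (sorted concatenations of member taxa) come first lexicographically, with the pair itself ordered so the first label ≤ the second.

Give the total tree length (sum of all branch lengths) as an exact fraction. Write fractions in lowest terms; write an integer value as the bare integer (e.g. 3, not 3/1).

449/10

1. join D+O (d=2) ⇒ DO; edges |D|=1, |O|=1
  updated: d(B,DO)=15, d(DO,M)=35/2, d(DO,Q)=25/2, d(DO,R)=14, d(DO,V)=17
2. join Q+R (d=7) ⇒ QR; edges |Q|=7/2, |R|=7/2
  updated: d(B,QR)=15, d(DO,QR)=53/4, d(M,QR)=55/2, d(QR,V)=33/2
3. join B+M (d=10) ⇒ BM; edges |B|=5, |M|=5
  updated: d(BM,DO)=65/4, d(BM,QR)=85/4, d(BM,V)=27
4. join DO+QR (d=53/4) ⇒ DOQR; edges |DO|=45/8, |QR|=25/8
  updated: d(BM,DOQR)=75/4, d(DOQR,V)=67/4
5. join DOQR+V (d=67/4) ⇒ DOQRV; edges |DOQR|=7/4, |V|=67/8
  updated: d(BM,DOQRV)=102/5
6. join BM+DOQRV (d=102/5) ⇒ BDMOQRV; edges |BM|=26/5, |DOQRV|=73/40
final tree: ((B:5,M:5):26/5,(((D:1,O:1):45/8,(Q:7/2,R:7/2):25/8):7/4,V:67/8):73/40)
total length: 449/10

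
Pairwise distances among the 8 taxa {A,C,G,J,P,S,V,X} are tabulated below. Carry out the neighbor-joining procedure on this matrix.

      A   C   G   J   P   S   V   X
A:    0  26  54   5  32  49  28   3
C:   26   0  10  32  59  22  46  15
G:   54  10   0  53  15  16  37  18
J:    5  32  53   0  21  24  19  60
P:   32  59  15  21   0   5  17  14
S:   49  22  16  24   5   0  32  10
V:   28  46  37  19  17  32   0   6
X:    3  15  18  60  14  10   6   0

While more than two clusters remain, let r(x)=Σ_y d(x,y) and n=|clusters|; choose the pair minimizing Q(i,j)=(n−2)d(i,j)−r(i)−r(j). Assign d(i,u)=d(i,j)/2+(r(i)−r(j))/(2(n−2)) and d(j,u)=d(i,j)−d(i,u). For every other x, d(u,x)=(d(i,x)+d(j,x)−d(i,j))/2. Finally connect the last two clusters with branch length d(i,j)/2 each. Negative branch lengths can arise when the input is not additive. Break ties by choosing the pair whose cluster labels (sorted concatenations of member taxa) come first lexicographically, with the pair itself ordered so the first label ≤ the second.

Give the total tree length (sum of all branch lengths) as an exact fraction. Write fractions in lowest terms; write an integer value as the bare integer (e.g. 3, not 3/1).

2209/32

step 1: merge (A,J) at d=5, Q=-381; branch lengths A→13/12, J→47/12; new cluster AJ
  updated: d(AJ,C)=53/2, d(AJ,G)=51, d(AJ,P)=24, d(AJ,S)=34, d(AJ,V)=21, d(AJ,X)=29
step 2: merge (C,G) at d=10, Q=-551/2; branch lengths C→163/20, G→37/20; new cluster CG
  updated: d(AJ,CG)=135/4, d(CG,P)=32, d(CG,S)=14, d(CG,V)=73/2, d(CG,X)=23/2
step 3: merge (AJ,V) at d=21, Q=-681/4; branch lengths AJ→453/32, V→219/32; new cluster AJV
  updated: d(AJV,CG)=197/8, d(AJV,P)=10, d(AJV,S)=45/2, d(AJV,X)=7
step 4: merge (P,S) at d=5, Q=-195/2; branch lengths P→49/12, S→11/12; new cluster PS
  updated: d(AJV,PS)=55/4, d(CG,PS)=41/2, d(PS,X)=19/2
step 5: merge (AJV,PS) at d=55/4, Q=-493/8; branch lengths AJV→233/32, PS→207/32; new cluster AJPSV
  updated: d(AJPSV,CG)=251/16, d(AJPSV,X)=11/8
step 6: merge (AJPSV,CG) at d=251/16, Q=-457/16; branch lengths AJPSV→89/32, CG→413/32; new cluster ACGJPSV
  updated: d(ACGJPSV,X)=-45/32
step 7: merge (ACGJPSV,X) at d=-45/32; branch lengths ACGJPSV→-45/64, X→-45/64; new cluster ACGJPSVX
final tree: (((((A:13/12,J:47/12):453/32,V:219/32):233/32,(P:49/12,S:11/12):207/32):89/32,(C:163/20,G:37/20):413/32):-45/64,X:-45/64)
total length: 2209/32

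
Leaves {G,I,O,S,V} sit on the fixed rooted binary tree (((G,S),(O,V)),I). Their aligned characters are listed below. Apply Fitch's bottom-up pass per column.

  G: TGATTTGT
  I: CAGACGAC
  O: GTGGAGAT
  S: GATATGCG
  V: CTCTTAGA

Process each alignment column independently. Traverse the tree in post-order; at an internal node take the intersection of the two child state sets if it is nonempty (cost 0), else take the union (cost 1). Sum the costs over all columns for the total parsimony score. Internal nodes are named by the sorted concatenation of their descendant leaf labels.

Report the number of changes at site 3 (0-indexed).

site 0, node GS: G={T} ∪ S={G} → {G,T} (+1)
site 0, node OV: O={G} ∪ V={C} → {C,G} (+1)
site 0, node GOSV: GS={G,T} ∩ OV={C,G} → {G} (+0)
site 0, node GIOSV: GOSV={G} ∪ I={C} → {C,G} (+1)
site 1, node GS: G={G} ∪ S={A} → {A,G} (+1)
site 1, node OV: O={T} ∩ V={T} → {T} (+0)
site 1, node GOSV: GS={A,G} ∪ OV={T} → {A,G,T} (+1)
site 1, node GIOSV: GOSV={A,G,T} ∩ I={A} → {A} (+0)
site 2, node GS: G={A} ∪ S={T} → {A,T} (+1)
site 2, node OV: O={G} ∪ V={C} → {C,G} (+1)
site 2, node GOSV: GS={A,T} ∪ OV={C,G} → {A,C,G,T} (+1)
site 2, node GIOSV: GOSV={A,C,G,T} ∩ I={G} → {G} (+0)
site 3, node GS: G={T} ∪ S={A} → {A,T} (+1)
site 3, node OV: O={G} ∪ V={T} → {G,T} (+1)
site 3, node GOSV: GS={A,T} ∩ OV={G,T} → {T} (+0)
site 3, node GIOSV: GOSV={T} ∪ I={A} → {A,T} (+1)
site 4, node GS: G={T} ∩ S={T} → {T} (+0)
site 4, node OV: O={A} ∪ V={T} → {A,T} (+1)
site 4, node GOSV: GS={T} ∩ OV={A,T} → {T} (+0)
site 4, node GIOSV: GOSV={T} ∪ I={C} → {C,T} (+1)
site 5, node GS: G={T} ∪ S={G} → {G,T} (+1)
site 5, node OV: O={G} ∪ V={A} → {A,G} (+1)
site 5, node GOSV: GS={G,T} ∩ OV={A,G} → {G} (+0)
site 5, node GIOSV: GOSV={G} ∩ I={G} → {G} (+0)
site 6, node GS: G={G} ∪ S={C} → {C,G} (+1)
site 6, node OV: O={A} ∪ V={G} → {A,G} (+1)
site 6, node GOSV: GS={C,G} ∩ OV={A,G} → {G} (+0)
site 6, node GIOSV: GOSV={G} ∪ I={A} → {A,G} (+1)
site 7, node GS: G={T} ∪ S={G} → {G,T} (+1)
site 7, node OV: O={T} ∪ V={A} → {A,T} (+1)
site 7, node GOSV: GS={G,T} ∩ OV={A,T} → {T} (+0)
site 7, node GIOSV: GOSV={T} ∪ I={C} → {C,T} (+1)
per-site changes: [3, 2, 3, 3, 2, 2, 3, 3]; total = 21

3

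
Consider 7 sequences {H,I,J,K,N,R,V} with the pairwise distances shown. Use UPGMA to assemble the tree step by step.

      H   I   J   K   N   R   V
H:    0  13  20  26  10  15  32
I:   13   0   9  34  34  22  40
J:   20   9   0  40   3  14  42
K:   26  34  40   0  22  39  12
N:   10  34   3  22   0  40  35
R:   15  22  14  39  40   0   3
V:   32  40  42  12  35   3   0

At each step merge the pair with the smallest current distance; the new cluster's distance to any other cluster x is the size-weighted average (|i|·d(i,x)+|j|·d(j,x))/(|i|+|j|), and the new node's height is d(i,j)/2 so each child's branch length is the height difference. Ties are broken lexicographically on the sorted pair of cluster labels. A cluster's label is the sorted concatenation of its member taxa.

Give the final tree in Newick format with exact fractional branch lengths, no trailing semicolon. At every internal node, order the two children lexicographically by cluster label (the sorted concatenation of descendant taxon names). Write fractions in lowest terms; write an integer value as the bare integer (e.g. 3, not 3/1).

step 1: merge (J,N) at d=3; branch lengths J→3/2, N→3/2; new cluster JN
  updated: d(H,JN)=15, d(I,JN)=43/2, d(JN,K)=31, d(JN,R)=27, d(JN,V)=77/2
step 2: merge (R,V) at d=3; branch lengths R→3/2, V→3/2; new cluster RV
  updated: d(H,RV)=47/2, d(I,RV)=31, d(JN,RV)=131/4, d(K,RV)=51/2
step 3: merge (H,I) at d=13; branch lengths H→13/2, I→13/2; new cluster HI
  updated: d(HI,JN)=73/4, d(HI,K)=30, d(HI,RV)=109/4
step 4: merge (HI,JN) at d=73/4; branch lengths HI→21/8, JN→61/8; new cluster HIJN
  updated: d(HIJN,K)=61/2, d(HIJN,RV)=30
step 5: merge (K,RV) at d=51/2; branch lengths K→51/4, RV→45/4; new cluster KRV
  updated: d(HIJN,KRV)=181/6
step 6: merge (HIJN,KRV) at d=181/6; branch lengths HIJN→143/24, KRV→7/3; new cluster HIJKNRV
final tree: (((H:13/2,I:13/2):21/8,(J:3/2,N:3/2):61/8):143/24,(K:51/4,(R:3/2,V:3/2):45/4):7/3)
total length: 1477/24

(((H:13/2,I:13/2):21/8,(J:3/2,N:3/2):61/8):143/24,(K:51/4,(R:3/2,V:3/2):45/4):7/3)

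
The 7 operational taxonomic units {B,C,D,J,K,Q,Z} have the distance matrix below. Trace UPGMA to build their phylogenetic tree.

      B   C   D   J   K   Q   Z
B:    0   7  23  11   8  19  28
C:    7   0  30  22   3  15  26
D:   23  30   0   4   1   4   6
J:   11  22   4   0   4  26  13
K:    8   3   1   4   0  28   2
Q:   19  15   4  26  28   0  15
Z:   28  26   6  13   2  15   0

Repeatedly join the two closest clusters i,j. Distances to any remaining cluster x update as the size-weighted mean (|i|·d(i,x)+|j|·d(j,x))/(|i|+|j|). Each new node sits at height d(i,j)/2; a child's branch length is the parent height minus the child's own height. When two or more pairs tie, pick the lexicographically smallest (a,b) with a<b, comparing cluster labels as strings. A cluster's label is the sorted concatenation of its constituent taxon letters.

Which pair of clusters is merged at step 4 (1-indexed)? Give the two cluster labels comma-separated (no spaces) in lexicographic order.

DJK,Z

step 1: merge (D,K) at d=1; branch lengths D→1/2, K→1/2; new cluster DK
  updated: d(B,DK)=31/2, d(C,DK)=33/2, d(DK,J)=4, d(DK,Q)=16, d(DK,Z)=4
step 2: merge (DK,J) at d=4; branch lengths DK→3/2, J→2; new cluster DJK
  updated: d(B,DJK)=14, d(C,DJK)=55/3, d(DJK,Q)=58/3, d(DJK,Z)=7
step 3: merge (B,C) at d=7; branch lengths B→7/2, C→7/2; new cluster BC
  updated: d(BC,DJK)=97/6, d(BC,Q)=17, d(BC,Z)=27
step 4: merge (DJK,Z) at d=7; branch lengths DJK→3/2, Z→7/2; new cluster DJKZ
  updated: d(BC,DJKZ)=151/8, d(DJKZ,Q)=73/4
step 5: merge (BC,Q) at d=17; branch lengths BC→5, Q→17/2; new cluster BCQ
  updated: d(BCQ,DJKZ)=56/3
step 6: merge (BCQ,DJKZ) at d=56/3; branch lengths BCQ→5/6, DJKZ→35/6; new cluster BCDJKQZ
final tree: (((B:7/2,C:7/2):5,Q:17/2):5/6,(((D:1/2,K:1/2):3/2,J:2):3/2,Z:7/2):35/6)
total length: 110/3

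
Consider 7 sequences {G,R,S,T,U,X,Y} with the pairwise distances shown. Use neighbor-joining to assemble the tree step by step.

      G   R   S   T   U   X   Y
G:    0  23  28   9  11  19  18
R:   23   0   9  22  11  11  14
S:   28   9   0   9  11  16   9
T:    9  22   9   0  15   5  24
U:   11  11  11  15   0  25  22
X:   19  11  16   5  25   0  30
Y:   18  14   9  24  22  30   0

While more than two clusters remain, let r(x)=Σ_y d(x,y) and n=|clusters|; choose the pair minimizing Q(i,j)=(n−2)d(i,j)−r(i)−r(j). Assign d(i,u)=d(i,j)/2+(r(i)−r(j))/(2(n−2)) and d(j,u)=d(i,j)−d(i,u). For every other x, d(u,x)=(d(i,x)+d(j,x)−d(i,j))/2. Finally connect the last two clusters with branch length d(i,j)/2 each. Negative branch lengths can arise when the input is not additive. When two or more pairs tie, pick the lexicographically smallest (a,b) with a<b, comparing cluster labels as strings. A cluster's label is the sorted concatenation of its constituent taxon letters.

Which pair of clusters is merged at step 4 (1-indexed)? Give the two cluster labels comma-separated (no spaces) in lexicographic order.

GTUX,R

iteration 1: select T,X (d=5, Q=-165); attach at lengths (3/10, 47/10); label the merged cluster TX
  updated: d(G,TX)=23/2, d(R,TX)=14, d(S,TX)=10, d(TX,U)=35/2, d(TX,Y)=49/2
iteration 2: select G,TX (d=23/2, Q=-123); attach at lengths (15/2, 4); label the merged cluster GTX
  updated: d(GTX,R)=51/4, d(GTX,S)=53/4, d(GTX,U)=17/2, d(GTX,Y)=31/2
iteration 3: select GTX,U (d=17/2, Q=-77); attach at lengths (23/6, 14/3); label the merged cluster GTUX
  updated: d(GTUX,R)=61/8, d(GTUX,S)=63/8, d(GTUX,Y)=29/2
iteration 4: select GTUX,R (d=61/8, Q=-363/8); attach at lengths (117/32, 127/32); label the merged cluster GRTUX
  updated: d(GRTUX,S)=37/8, d(GRTUX,Y)=167/16
iteration 5: select GRTUX,S (d=37/8, Q=-385/16); attach at lengths (97/32, 51/32); label the merged cluster GRSTUX
  updated: d(GRSTUX,Y)=237/32
iteration 6: select GRSTUX,Y (d=237/32); attach at lengths (237/64, 237/64); label the merged cluster GRSTUXY
final tree: (((((G:15/2,(T:3/10,X:47/10):4):23/6,U:14/3):117/32,R:127/32):97/32,S:51/32):237/64,Y:237/64)
total length: 1429/32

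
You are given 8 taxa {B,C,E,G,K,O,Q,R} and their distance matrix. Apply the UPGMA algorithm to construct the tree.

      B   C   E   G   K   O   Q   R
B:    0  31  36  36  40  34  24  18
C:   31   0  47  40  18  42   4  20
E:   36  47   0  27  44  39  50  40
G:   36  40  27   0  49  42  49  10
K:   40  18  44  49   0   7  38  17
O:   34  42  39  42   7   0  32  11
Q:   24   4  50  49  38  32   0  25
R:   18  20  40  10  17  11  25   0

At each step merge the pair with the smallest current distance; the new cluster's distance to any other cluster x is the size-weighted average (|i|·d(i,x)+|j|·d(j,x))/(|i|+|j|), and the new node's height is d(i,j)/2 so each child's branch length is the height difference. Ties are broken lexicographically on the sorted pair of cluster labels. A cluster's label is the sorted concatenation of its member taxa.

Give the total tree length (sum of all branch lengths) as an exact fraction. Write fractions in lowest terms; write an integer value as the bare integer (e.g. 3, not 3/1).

1. join C+Q (d=4) ⇒ CQ; edges |C|=2, |Q|=2
  updated: d(B,CQ)=55/2, d(CQ,E)=97/2, d(CQ,G)=89/2, d(CQ,K)=28, d(CQ,O)=37, d(CQ,R)=45/2
2. join K+O (d=7) ⇒ KO; edges |K|=7/2, |O|=7/2
  updated: d(B,KO)=37, d(CQ,KO)=65/2, d(E,KO)=83/2, d(G,KO)=91/2, d(KO,R)=14
3. join G+R (d=10) ⇒ GR; edges |G|=5, |R|=5
  updated: d(B,GR)=27, d(CQ,GR)=67/2, d(E,GR)=67/2, d(GR,KO)=119/4
4. join B+GR (d=27) ⇒ BGR; edges |B|=27/2, |GR|=17/2
  updated: d(BGR,CQ)=63/2, d(BGR,E)=103/3, d(BGR,KO)=193/6
5. join BGR+CQ (d=63/2) ⇒ BCGQR; edges |BGR|=9/4, |CQ|=55/4
  updated: d(BCGQR,E)=40, d(BCGQR,KO)=323/10
6. join BCGQR+KO (d=323/10) ⇒ BCGKOQR; edges |BCGQR|=2/5, |KO|=253/20
  updated: d(BCGKOQR,E)=283/7
7. join BCGKOQR+E (d=283/7) ⇒ BCEGKOQR; edges |BCGKOQR|=569/140, |E|=283/14
final tree: ((((B:27/2,(G:5,R:5):17/2):9/4,(C:2,Q:2):55/4):2/5,(K:7/2,O:7/2):253/20):569/140,E:283/14)
total length: 6743/70

6743/70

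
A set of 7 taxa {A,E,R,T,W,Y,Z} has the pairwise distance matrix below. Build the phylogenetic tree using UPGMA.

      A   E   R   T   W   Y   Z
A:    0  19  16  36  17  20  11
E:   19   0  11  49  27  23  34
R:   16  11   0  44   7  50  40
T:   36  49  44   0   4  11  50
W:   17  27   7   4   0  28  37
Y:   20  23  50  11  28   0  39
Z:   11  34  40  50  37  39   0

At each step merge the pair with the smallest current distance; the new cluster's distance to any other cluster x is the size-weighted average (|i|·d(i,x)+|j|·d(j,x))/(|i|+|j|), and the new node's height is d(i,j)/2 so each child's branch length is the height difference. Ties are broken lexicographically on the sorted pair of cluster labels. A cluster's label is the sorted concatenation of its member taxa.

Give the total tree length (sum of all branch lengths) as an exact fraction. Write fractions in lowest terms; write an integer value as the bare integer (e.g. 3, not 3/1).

iteration 1: select T,W (d=4); attach at lengths (2, 2); label the merged cluster TW
  updated: d(A,TW)=53/2, d(E,TW)=38, d(R,TW)=51/2, d(TW,Y)=39/2, d(TW,Z)=87/2
iteration 2: select A,Z (d=11); attach at lengths (11/2, 11/2); label the merged cluster AZ
  updated: d(AZ,E)=53/2, d(AZ,R)=28, d(AZ,TW)=35, d(AZ,Y)=59/2
iteration 3: select E,R (d=11); attach at lengths (11/2, 11/2); label the merged cluster ER
  updated: d(AZ,ER)=109/4, d(ER,TW)=127/4, d(ER,Y)=73/2
iteration 4: select TW,Y (d=39/2); attach at lengths (31/4, 39/4); label the merged cluster TWY
  updated: d(AZ,TWY)=199/6, d(ER,TWY)=100/3
iteration 5: select AZ,ER (d=109/4); attach at lengths (65/8, 65/8); label the merged cluster AERZ
  updated: d(AERZ,TWY)=133/4
iteration 6: select AERZ,TWY (d=133/4); attach at lengths (3, 55/8); label the merged cluster AERTWYZ
final tree: (((A:11/2,Z:11/2):65/8,(E:11/2,R:11/2):65/8):3,((T:2,W:2):31/4,Y:39/4):55/8)
total length: 557/8

557/8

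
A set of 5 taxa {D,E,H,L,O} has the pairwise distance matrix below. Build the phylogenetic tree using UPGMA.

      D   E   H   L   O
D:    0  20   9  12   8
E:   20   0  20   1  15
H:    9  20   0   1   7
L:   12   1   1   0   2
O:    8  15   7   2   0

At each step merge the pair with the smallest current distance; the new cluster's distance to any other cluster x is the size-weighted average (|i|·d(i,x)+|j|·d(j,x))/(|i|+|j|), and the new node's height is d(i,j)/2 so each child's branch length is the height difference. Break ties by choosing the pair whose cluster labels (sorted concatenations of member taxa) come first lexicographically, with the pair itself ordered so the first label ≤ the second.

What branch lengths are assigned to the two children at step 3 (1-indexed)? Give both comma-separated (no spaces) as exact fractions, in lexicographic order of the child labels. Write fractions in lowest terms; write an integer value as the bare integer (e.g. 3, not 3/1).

17/4,3/4

step 1: merge (E,L) at d=1; branch lengths E→1/2, L→1/2; new cluster EL
  updated: d(D,EL)=16, d(EL,H)=21/2, d(EL,O)=17/2
step 2: merge (H,O) at d=7; branch lengths H→7/2, O→7/2; new cluster HO
  updated: d(D,HO)=17/2, d(EL,HO)=19/2
step 3: merge (D,HO) at d=17/2; branch lengths D→17/4, HO→3/4; new cluster DHO
  updated: d(DHO,EL)=35/3
step 4: merge (DHO,EL) at d=35/3; branch lengths DHO→19/12, EL→16/3; new cluster DEHLO
final tree: ((D:17/4,(H:7/2,O:7/2):3/4):19/12,(E:1/2,L:1/2):16/3)
total length: 239/12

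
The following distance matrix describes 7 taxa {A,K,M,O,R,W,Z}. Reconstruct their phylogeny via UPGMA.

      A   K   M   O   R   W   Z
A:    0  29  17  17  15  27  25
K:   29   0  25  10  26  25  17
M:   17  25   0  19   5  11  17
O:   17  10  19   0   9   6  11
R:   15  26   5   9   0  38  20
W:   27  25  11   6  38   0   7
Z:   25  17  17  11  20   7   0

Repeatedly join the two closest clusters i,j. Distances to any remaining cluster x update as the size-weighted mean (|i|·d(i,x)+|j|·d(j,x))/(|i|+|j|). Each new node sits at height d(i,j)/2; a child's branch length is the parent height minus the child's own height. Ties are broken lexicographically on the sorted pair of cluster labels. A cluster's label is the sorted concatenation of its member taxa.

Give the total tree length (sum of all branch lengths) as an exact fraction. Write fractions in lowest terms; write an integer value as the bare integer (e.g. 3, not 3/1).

1. join M+R (d=5) ⇒ MR; edges |M|=5/2, |R|=5/2
  updated: d(A,MR)=16, d(K,MR)=51/2, d(MR,O)=14, d(MR,W)=49/2, d(MR,Z)=37/2
2. join O+W (d=6) ⇒ OW; edges |O|=3, |W|=3
  updated: d(A,OW)=22, d(K,OW)=35/2, d(MR,OW)=77/4, d(OW,Z)=9
3. join OW+Z (d=9) ⇒ OWZ; edges |OW|=3/2, |Z|=9/2
  updated: d(A,OWZ)=23, d(K,OWZ)=52/3, d(MR,OWZ)=19
4. join A+MR (d=16) ⇒ AMR; edges |A|=8, |MR|=11/2
  updated: d(AMR,K)=80/3, d(AMR,OWZ)=61/3
5. join K+OWZ (d=52/3) ⇒ KOWZ; edges |K|=26/3, |OWZ|=25/6
  updated: d(AMR,KOWZ)=263/12
6. join AMR+KOWZ (d=263/12) ⇒ AKMORWZ; edges |AMR|=71/24, |KOWZ|=55/24
final tree: ((A:8,(M:5/2,R:5/2):11/2):71/24,(K:26/3,((O:3,W:3):3/2,Z:9/2):25/6):55/24)
total length: 583/12

583/12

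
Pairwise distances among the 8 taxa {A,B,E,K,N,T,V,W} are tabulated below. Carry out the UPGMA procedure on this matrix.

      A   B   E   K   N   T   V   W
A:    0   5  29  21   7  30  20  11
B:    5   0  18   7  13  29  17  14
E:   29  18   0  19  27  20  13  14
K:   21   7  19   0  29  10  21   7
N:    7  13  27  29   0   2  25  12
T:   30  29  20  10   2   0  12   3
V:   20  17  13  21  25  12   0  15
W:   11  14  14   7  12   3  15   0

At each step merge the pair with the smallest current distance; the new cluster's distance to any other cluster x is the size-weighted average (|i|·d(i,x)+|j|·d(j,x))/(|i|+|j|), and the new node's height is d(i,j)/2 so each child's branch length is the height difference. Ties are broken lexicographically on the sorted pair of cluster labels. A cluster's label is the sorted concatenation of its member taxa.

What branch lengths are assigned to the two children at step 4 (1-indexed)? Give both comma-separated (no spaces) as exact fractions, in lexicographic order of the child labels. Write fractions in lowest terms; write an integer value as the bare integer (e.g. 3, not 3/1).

step 1: merge (N,T) at d=2; branch lengths N→1, T→1; new cluster NT
  updated: d(A,NT)=37/2, d(B,NT)=21, d(E,NT)=47/2, d(K,NT)=39/2, d(NT,V)=37/2, d(NT,W)=15/2
step 2: merge (A,B) at d=5; branch lengths A→5/2, B→5/2; new cluster AB
  updated: d(AB,E)=47/2, d(AB,K)=14, d(AB,NT)=79/4, d(AB,V)=37/2, d(AB,W)=25/2
step 3: merge (K,W) at d=7; branch lengths K→7/2, W→7/2; new cluster KW
  updated: d(AB,KW)=53/4, d(E,KW)=33/2, d(KW,NT)=27/2, d(KW,V)=18
step 4: merge (E,V) at d=13; branch lengths E→13/2, V→13/2; new cluster EV
  updated: d(AB,EV)=21, d(EV,KW)=69/4, d(EV,NT)=21
step 5: merge (AB,KW) at d=53/4; branch lengths AB→33/8, KW→25/8; new cluster ABKW
  updated: d(ABKW,EV)=153/8, d(ABKW,NT)=133/8
step 6: merge (ABKW,NT) at d=133/8; branch lengths ABKW→27/16, NT→117/16; new cluster ABKNTW
  updated: d(ABKNTW,EV)=79/4
step 7: merge (ABKNTW,EV) at d=79/4; branch lengths ABKNTW→25/16, EV→27/8; new cluster ABEKNTVW
final tree: ((((A:5/2,B:5/2):33/8,(K:7/2,W:7/2):25/8):27/16,(N:1,T:1):117/16):25/16,(E:13/2,V:13/2):27/8)
total length: 771/16

13/2,13/2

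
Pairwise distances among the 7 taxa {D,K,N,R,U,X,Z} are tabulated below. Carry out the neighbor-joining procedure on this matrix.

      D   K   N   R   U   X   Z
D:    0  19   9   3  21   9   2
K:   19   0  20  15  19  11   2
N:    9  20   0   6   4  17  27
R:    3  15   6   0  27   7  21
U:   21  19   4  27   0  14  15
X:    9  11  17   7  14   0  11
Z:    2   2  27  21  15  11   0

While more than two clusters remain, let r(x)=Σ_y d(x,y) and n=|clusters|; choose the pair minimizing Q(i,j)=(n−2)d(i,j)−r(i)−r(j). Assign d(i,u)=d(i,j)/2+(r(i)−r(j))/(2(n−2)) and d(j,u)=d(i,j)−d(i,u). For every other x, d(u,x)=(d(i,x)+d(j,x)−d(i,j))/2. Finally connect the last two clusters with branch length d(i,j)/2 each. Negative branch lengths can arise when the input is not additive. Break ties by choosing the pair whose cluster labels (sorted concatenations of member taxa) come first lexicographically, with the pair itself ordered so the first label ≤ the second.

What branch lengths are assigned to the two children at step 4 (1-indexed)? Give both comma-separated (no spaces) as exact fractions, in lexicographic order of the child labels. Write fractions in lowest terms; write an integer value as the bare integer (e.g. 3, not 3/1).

3,37/4

iteration 1: select N,U (d=4, Q=-163); attach at lengths (3/10, 37/10); label the merged cluster NU
  updated: d(D,NU)=13, d(K,NU)=35/2, d(NU,R)=29/2, d(NU,X)=27/2, d(NU,Z)=19
iteration 2: select K,Z (d=2, Q=-223/2); attach at lengths (35/16, -3/16); label the merged cluster KZ
  updated: d(D,KZ)=19/2, d(KZ,NU)=69/4, d(KZ,R)=17, d(KZ,X)=10
iteration 3: select D,R (d=3, Q=-67); attach at lengths (1/3, 8/3); label the merged cluster DR
  updated: d(DR,KZ)=47/4, d(DR,NU)=49/4, d(DR,X)=13/2
iteration 4: select DR,NU (d=49/4, Q=-49); attach at lengths (3, 37/4); label the merged cluster DNRU
  updated: d(DNRU,KZ)=67/8, d(DNRU,X)=31/8
iteration 5: select DNRU,KZ (d=67/8, Q=-89/4); attach at lengths (9/8, 29/4); label the merged cluster DKNRUZ
  updated: d(DKNRUZ,X)=11/4
iteration 6: select DKNRUZ,X (d=11/4); attach at lengths (11/8, 11/8); label the merged cluster DKNRUXZ
final tree: ((((D:1/3,R:8/3):3,(N:3/10,U:37/10):37/4):9/8,(K:35/16,Z:-3/16):29/4):11/8,X:11/8)
total length: 259/8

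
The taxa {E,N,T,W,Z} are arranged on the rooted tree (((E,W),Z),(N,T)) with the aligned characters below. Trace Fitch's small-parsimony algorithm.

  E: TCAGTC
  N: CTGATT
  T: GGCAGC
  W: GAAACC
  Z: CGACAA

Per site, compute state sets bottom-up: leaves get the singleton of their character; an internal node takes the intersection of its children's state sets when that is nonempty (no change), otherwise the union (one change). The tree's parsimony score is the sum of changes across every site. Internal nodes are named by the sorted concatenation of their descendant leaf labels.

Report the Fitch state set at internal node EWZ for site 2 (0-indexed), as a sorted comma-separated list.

site 0, node EW: E={T} ∪ W={G} → {G,T} (+1)
site 0, node EWZ: EW={G,T} ∪ Z={C} → {C,G,T} (+1)
site 0, node NT: N={C} ∪ T={G} → {C,G} (+1)
site 0, node ENTWZ: EWZ={C,G,T} ∩ NT={C,G} → {C,G} (+0)
site 1, node EW: E={C} ∪ W={A} → {A,C} (+1)
site 1, node EWZ: EW={A,C} ∪ Z={G} → {A,C,G} (+1)
site 1, node NT: N={T} ∪ T={G} → {G,T} (+1)
site 1, node ENTWZ: EWZ={A,C,G} ∩ NT={G,T} → {G} (+0)
site 2, node EW: E={A} ∩ W={A} → {A} (+0)
site 2, node EWZ: EW={A} ∩ Z={A} → {A} (+0)
site 2, node NT: N={G} ∪ T={C} → {C,G} (+1)
site 2, node ENTWZ: EWZ={A} ∪ NT={C,G} → {A,C,G} (+1)
site 3, node EW: E={G} ∪ W={A} → {A,G} (+1)
site 3, node EWZ: EW={A,G} ∪ Z={C} → {A,C,G} (+1)
site 3, node NT: N={A} ∩ T={A} → {A} (+0)
site 3, node ENTWZ: EWZ={A,C,G} ∩ NT={A} → {A} (+0)
site 4, node EW: E={T} ∪ W={C} → {C,T} (+1)
site 4, node EWZ: EW={C,T} ∪ Z={A} → {A,C,T} (+1)
site 4, node NT: N={T} ∪ T={G} → {G,T} (+1)
site 4, node ENTWZ: EWZ={A,C,T} ∩ NT={G,T} → {T} (+0)
site 5, node EW: E={C} ∩ W={C} → {C} (+0)
site 5, node EWZ: EW={C} ∪ Z={A} → {A,C} (+1)
site 5, node NT: N={T} ∪ T={C} → {C,T} (+1)
site 5, node ENTWZ: EWZ={A,C} ∩ NT={C,T} → {C} (+0)
per-site changes: [3, 3, 2, 2, 3, 2]; total = 15

A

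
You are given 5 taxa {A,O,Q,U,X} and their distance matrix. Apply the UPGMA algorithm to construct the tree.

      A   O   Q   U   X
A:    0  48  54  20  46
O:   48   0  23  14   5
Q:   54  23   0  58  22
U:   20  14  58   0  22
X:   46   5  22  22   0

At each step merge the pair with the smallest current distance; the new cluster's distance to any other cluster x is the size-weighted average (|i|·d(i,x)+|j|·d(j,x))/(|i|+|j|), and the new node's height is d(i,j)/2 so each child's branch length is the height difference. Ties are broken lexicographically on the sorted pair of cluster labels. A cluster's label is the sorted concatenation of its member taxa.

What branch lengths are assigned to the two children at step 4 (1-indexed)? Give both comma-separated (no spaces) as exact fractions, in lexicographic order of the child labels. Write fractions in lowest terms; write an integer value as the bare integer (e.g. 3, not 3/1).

1. join O+X (d=5) ⇒ OX; edges |O|=5/2, |X|=5/2
  updated: d(A,OX)=47, d(OX,Q)=45/2, d(OX,U)=18
2. join OX+U (d=18) ⇒ OUX; edges |OX|=13/2, |U|=9
  updated: d(A,OUX)=38, d(OUX,Q)=103/3
3. join OUX+Q (d=103/3) ⇒ OQUX; edges |OUX|=49/6, |Q|=103/6
  updated: d(A,OQUX)=42
4. join A+OQUX (d=42) ⇒ AOQUX; edges |A|=21, |OQUX|=23/6
final tree: (A:21,(((O:5/2,X:5/2):13/2,U:9):49/6,Q:103/6):23/6)
total length: 212/3

21,23/6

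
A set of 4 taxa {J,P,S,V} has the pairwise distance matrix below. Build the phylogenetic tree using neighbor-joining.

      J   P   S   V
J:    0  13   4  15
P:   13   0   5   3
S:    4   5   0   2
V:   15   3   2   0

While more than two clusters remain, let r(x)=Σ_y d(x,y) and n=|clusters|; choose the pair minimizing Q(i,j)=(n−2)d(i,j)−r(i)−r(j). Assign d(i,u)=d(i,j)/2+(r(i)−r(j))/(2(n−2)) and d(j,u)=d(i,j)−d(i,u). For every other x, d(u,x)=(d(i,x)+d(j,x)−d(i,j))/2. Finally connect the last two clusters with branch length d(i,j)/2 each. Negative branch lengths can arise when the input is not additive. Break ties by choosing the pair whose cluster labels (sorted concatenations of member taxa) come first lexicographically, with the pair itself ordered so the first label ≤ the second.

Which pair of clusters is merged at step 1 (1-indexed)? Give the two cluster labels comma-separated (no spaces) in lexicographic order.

J,S

step 1: merge (J,S) at d=4, Q=-35; branch lengths J→29/4, S→-13/4; new cluster JS
  updated: d(JS,P)=7, d(JS,V)=13/2
step 2: merge (JS,P) at d=7, Q=-33/2; branch lengths JS→21/4, P→7/4; new cluster JPS
  updated: d(JPS,V)=5/4
step 3: merge (JPS,V) at d=5/4; branch lengths JPS→5/8, V→5/8; new cluster JPSV
final tree: (((J:29/4,S:-13/4):21/4,P:7/4):5/8,V:5/8)
total length: 49/4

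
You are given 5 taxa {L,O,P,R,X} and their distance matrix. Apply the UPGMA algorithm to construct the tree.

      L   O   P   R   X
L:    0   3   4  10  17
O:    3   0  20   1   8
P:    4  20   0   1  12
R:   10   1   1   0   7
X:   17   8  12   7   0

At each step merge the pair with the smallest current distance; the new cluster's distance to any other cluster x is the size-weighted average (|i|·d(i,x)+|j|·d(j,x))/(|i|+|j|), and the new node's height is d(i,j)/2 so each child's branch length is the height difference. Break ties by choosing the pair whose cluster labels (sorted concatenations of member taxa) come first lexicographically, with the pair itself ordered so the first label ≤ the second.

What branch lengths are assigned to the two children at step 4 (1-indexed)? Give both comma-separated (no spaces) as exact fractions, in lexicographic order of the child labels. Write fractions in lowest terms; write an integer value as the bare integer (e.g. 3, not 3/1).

iteration 1: select O,R (d=1); attach at lengths (1/2, 1/2); label the merged cluster OR
  updated: d(L,OR)=13/2, d(OR,P)=21/2, d(OR,X)=15/2
iteration 2: select L,P (d=4); attach at lengths (2, 2); label the merged cluster LP
  updated: d(LP,OR)=17/2, d(LP,X)=29/2
iteration 3: select OR,X (d=15/2); attach at lengths (13/4, 15/4); label the merged cluster ORX
  updated: d(LP,ORX)=21/2
iteration 4: select LP,ORX (d=21/2); attach at lengths (13/4, 3/2); label the merged cluster LOPRX
final tree: ((L:2,P:2):13/4,((O:1/2,R:1/2):13/4,X:15/4):3/2)
total length: 67/4

13/4,3/2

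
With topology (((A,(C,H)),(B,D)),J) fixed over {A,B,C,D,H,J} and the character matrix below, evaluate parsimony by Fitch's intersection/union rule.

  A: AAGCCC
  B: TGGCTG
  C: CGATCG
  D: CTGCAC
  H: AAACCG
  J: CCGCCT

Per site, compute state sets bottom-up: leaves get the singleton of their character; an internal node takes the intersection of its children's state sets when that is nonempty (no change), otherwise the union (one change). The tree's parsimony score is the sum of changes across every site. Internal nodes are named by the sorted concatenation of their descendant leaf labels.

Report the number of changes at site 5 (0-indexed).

CH@0: {C} ∪ {A} = {A,C} (union, +1)
ACH@0: {A} ∩ {A,C} = {A} (intersection, +0)
BD@0: {T} ∪ {C} = {C,T} (union, +1)
ABCDH@0: {A} ∪ {C,T} = {A,C,T} (union, +1)
ABCDHJ@0: {A,C,T} ∩ {C} = {C} (intersection, +0)
CH@1: {G} ∪ {A} = {A,G} (union, +1)
ACH@1: {A} ∩ {A,G} = {A} (intersection, +0)
BD@1: {G} ∪ {T} = {G,T} (union, +1)
ABCDH@1: {A} ∪ {G,T} = {A,G,T} (union, +1)
ABCDHJ@1: {A,G,T} ∪ {C} = {A,C,G,T} (union, +1)
CH@2: {A} ∩ {A} = {A} (intersection, +0)
ACH@2: {G} ∪ {A} = {A,G} (union, +1)
BD@2: {G} ∩ {G} = {G} (intersection, +0)
ABCDH@2: {A,G} ∩ {G} = {G} (intersection, +0)
ABCDHJ@2: {G} ∩ {G} = {G} (intersection, +0)
CH@3: {T} ∪ {C} = {C,T} (union, +1)
ACH@3: {C} ∩ {C,T} = {C} (intersection, +0)
BD@3: {C} ∩ {C} = {C} (intersection, +0)
ABCDH@3: {C} ∩ {C} = {C} (intersection, +0)
ABCDHJ@3: {C} ∩ {C} = {C} (intersection, +0)
CH@4: {C} ∩ {C} = {C} (intersection, +0)
ACH@4: {C} ∩ {C} = {C} (intersection, +0)
BD@4: {T} ∪ {A} = {A,T} (union, +1)
ABCDH@4: {C} ∪ {A,T} = {A,C,T} (union, +1)
ABCDHJ@4: {A,C,T} ∩ {C} = {C} (intersection, +0)
CH@5: {G} ∩ {G} = {G} (intersection, +0)
ACH@5: {C} ∪ {G} = {C,G} (union, +1)
BD@5: {G} ∪ {C} = {C,G} (union, +1)
ABCDH@5: {C,G} ∩ {C,G} = {C,G} (intersection, +0)
ABCDHJ@5: {C,G} ∪ {T} = {C,G,T} (union, +1)
per-site changes: [3, 4, 1, 1, 2, 3]; total = 14

3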